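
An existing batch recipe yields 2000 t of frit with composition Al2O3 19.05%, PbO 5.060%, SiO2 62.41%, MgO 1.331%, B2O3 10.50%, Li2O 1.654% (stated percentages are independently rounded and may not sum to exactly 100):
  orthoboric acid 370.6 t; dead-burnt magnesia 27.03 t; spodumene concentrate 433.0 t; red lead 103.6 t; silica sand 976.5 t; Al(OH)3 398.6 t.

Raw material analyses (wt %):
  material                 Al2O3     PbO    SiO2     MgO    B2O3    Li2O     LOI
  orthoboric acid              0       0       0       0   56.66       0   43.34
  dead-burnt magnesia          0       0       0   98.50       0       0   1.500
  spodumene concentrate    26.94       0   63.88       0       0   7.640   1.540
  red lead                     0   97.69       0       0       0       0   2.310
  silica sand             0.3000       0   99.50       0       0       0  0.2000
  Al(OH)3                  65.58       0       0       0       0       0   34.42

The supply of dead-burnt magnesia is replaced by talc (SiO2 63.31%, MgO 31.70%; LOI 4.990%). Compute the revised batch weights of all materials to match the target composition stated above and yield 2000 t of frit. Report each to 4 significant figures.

The intermediate values are shown, rounded to 4 significant figures, between the steps. The working math runs at full float precision all the way through — every reported figure includes exactly one rounding. The derived quantities, which include the six compositions, yield, the totals, LOI, net glass mass, are computed in full precision, precisely as stated by the question or the answer, from the batch weights per 2000 t of glass.
The oxide mass targets at 2000 t frit:
  Al2O3: 19.05% × 2000 = 381.0 t
  PbO: 5.060% × 2000 = 101.2 t
  SiO2: 62.41% × 2000 = 1248 t
  MgO: 1.331% × 2000 = 26.62 t
  B2O3: 10.50% × 2000 = 210.0 t
  Li2O: 1.654% × 2000 = 33.08 t
Mass-balance tally per oxide with the batch weights as given, on the stated basis (every target is met by its sum inside rounding margins):
  Al2O3: 433.0·0.2694 + 923.1·0.003000 + 398.9·0.6558 = 381.0 t (target 381.0 t)
  PbO: 103.6·0.9769 = 101.2 t (target 101.2 t)
  SiO2: 83.97·0.6331 + 433.0·0.6388 + 923.1·0.9950 = 1248 t (target 1248 t)
  MgO: 83.97·0.3170 = 26.62 t (target 26.62 t)
  B2O3: 370.6·0.5666 = 210.0 t (target 210.0 t)
  Li2O: 433.0·0.07640 = 33.08 t (target 33.08 t)
Glass-mass closure: the batch minus its LOI: 2000 t (the Σ of target masses is 2000 t; against the stated basis, 2000 t — deltas are rounding alone).
Batch total: Σ batch = 2313 t; LOI removed, Σ of batch·LOI: 313.0 t; yield, glass over the total, = 86.47%.

Revised batch per 2000 t frit:
  orthoboric acid: 370.6 t
  talc: 83.97 t
  spodumene concentrate: 433.0 t
  red lead: 103.6 t
  silica sand: 923.1 t
  Al(OH)3: 398.9 t
Total batch = 2313 t; LOI loss = 313.0 t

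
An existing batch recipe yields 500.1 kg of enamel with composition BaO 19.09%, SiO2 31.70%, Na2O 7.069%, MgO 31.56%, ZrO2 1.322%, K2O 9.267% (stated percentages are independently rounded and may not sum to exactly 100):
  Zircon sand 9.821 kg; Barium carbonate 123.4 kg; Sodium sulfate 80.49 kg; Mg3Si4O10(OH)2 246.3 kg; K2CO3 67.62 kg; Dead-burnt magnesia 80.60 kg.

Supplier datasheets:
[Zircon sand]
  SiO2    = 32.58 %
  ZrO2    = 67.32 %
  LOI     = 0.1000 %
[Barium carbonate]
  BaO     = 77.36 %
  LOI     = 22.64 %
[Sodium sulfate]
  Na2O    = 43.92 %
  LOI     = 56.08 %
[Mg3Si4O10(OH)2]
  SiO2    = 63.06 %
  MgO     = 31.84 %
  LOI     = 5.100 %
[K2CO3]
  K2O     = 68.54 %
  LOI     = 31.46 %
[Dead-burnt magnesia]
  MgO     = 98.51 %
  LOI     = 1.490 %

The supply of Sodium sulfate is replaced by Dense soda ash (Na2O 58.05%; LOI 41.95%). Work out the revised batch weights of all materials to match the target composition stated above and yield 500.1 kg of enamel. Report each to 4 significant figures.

The intermediate values appear (rounded to 4 significant figures) across the worked steps; every computation maintains full float precision from start to finish. Every reported number includes exactly one rounding — all derived quantities (LOI, six oxide percentages, net glass mass, yield, totals) are computed from the weighed amounts per 500.1 kg of glass in full float precision as set out in question or answer.
Target masses of each oxide per 500.1 kg enamel:
  BaO: 19.09% × 500.1 = 95.47 kg
  SiO2: 31.70% × 500.1 = 158.5 kg
  Na2O: 7.069% × 500.1 = 35.35 kg
  MgO: 31.56% × 500.1 = 157.8 kg
  ZrO2: 1.322% × 500.1 = 6.611 kg
  K2O: 9.267% × 500.1 = 46.34 kg
Verifying the oxide balance from the weights as reported, versus the basis set out (sums match the target masses exact up to rounding of places):
  BaO: 123.4·0.7736 = 95.46 kg (target 95.47 kg)
  SiO2: 9.821·0.3258 + 246.3·0.6306 = 158.5 kg (target 158.5 kg)
  Na2O: 60.90·0.5805 = 35.35 kg (target 35.35 kg)
  MgO: 246.3·0.3184 + 80.60·0.9851 = 157.8 kg (target 157.8 kg)
  ZrO2: 9.821·0.6732 = 6.611 kg (target 6.611 kg)
  K2O: 67.62·0.6854 = 46.35 kg (target 46.34 kg)
The glass-mass cross-check: whole batch net of LOI = 500.1 kg (the Σ of target masses is 500.1 kg; versus the stated basis of 500.1 kg — rounding explains the deltas).
Summing the batch: Σ batch = 588.6 kg; LOI loss = Σ batch·LOI = 88.53 kg; yield: glass divided by total = 84.96%.

Revised batch per 500.1 kg enamel:
  Zircon sand: 9.821 kg
  Barium carbonate: 123.4 kg
  Dense soda ash: 60.90 kg
  Mg3Si4O10(OH)2: 246.3 kg
  K2CO3: 67.62 kg
  Dead-burnt magnesia: 80.60 kg
Total batch = 588.6 kg; LOI loss = 88.53 kg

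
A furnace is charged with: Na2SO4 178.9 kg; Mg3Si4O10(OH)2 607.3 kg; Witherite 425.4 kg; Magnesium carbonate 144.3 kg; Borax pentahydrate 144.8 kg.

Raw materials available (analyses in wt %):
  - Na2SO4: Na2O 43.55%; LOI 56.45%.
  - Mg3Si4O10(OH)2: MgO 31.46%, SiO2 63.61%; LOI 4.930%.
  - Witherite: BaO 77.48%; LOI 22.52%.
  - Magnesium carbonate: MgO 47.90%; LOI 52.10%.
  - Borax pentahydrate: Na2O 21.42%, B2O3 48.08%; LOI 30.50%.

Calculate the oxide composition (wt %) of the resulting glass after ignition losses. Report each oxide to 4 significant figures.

Glass mass = 1155 kg (batch 1501 − LOI 346.1).
Composition: Na2O 9.434%, MgO 22.53%, B2O3 6.030%, SiO2 33.46%, BaO 28.55%

Rounding to four significant digits governs each working value as shown. The working math carries full float precision all the way through; every reported result is rounded exactly once; all derived quantities (LOI, glass mass, the yield, totals, five oxide percentages) are recomputed using the weight values on 1155 kg of glass in full precision exactly as printed in problem or answer.
Per-oxide mass from batch:
  Na2O: 178.9·0.4355 + 144.8·0.2142 = 108.9 kg
  MgO: 607.3·0.3146 + 144.3·0.4790 = 260.2 kg
  B2O3: 144.8·0.4808 = 69.62 kg
  SiO2: 607.3·0.6361 = 386.3 kg
  BaO: 425.4·0.7748 = 329.6 kg
LOI: 178.9·0.5645 + 607.3·0.04930 + 425.4·0.2252 + 144.3·0.5210 + 144.8·0.3050 = 346.1 kg
The glass mass, total less LOI, = 1501 − 346.1 = 1155 kg (= the summed oxide contributions)
each oxide over glass, ×100, is wt %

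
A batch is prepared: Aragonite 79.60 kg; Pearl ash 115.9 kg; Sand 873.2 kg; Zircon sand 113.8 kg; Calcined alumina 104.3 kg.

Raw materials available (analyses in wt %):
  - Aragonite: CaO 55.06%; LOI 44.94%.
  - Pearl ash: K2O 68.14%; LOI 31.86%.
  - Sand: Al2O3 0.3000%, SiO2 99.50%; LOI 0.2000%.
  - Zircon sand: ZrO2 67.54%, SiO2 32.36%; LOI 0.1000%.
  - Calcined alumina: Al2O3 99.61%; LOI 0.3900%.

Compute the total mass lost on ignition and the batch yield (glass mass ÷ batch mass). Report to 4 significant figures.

Full precision is carried through every step — values along the way are shown rounded off to 4 significant figures as written — every reported value takes a single rounding — derived quantities (totals, five oxide percentages, LOI, glass mass, the yield) are recomputed in exact precision using the weight values for 1212 kg of glass, as they appear in the problem or answer text.
Ignition loss by material:
  Aragonite: 79.60 × 0.4494 = 35.77 kg
  Pearl ash: 115.9 × 0.3186 = 36.93 kg
  Sand: 873.2 × 0.002000 = 1.746 kg
  Zircon sand: 113.8 × 0.001000 = 0.1138 kg
  Calcined alumina: 104.3 × 0.003900 = 0.4068 kg
Total LOI = 74.96 kg
Glass = batch − LOI = 1287 − 74.96 = 1212 kg

LOI loss = 74.96 kg; glass = 1212 kg; yield = 94.17%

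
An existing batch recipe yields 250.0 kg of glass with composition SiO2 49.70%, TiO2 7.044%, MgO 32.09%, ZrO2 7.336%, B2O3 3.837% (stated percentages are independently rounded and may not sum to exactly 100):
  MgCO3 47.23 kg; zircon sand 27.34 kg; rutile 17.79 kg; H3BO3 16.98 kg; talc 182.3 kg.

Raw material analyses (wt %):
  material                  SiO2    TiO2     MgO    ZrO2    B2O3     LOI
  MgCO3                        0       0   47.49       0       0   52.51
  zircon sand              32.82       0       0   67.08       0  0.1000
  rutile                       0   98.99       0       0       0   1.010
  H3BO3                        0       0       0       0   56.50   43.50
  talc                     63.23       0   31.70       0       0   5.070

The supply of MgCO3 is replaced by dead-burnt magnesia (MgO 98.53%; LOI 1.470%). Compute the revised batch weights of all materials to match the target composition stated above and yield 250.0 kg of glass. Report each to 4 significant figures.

Revised batch per 250.0 kg glass:
  dead-burnt magnesia: 22.77 kg
  zircon sand: 27.34 kg
  rutile: 17.79 kg
  H3BO3: 16.98 kg
  talc: 182.3 kg
Total batch = 267.2 kg; LOI loss = 17.17 kg

Values along the way appear (rounded to four significant figures) on the page. Every computation carries full float precision through every step; a single rounding produces every reported result — all derived quantities (glass mass, totals, yield, five oxide percentages, ignition loss) are recomputed at full float precision using the weight values per 250.0 kg of glass, as quoted within either problem or answer.
The oxide mass targets at 250.0 kg glass:
  SiO2: 49.70% × 250.0 = 124.2 kg
  TiO2: 7.044% × 250.0 = 17.61 kg
  MgO: 32.09% × 250.0 = 80.23 kg
  ZrO2: 7.336% × 250.0 = 18.34 kg
  B2O3: 3.837% × 250.0 = 9.592 kg
Sums-versus-targets review given the weights on record, per the basis as stated (sum by sum, the targets are met modulo rounding of the values):
  SiO2: 27.34·0.3282 + 182.3·0.6323 = 124.2 kg (target 124.2 kg)
  TiO2: 17.79·0.9899 = 17.61 kg (target 17.61 kg)
  MgO: 22.77·0.9853 + 182.3·0.3170 = 80.22 kg (target 80.23 kg)
  ZrO2: 27.34·0.6708 = 18.34 kg (target 18.34 kg)
  B2O3: 16.98·0.5650 = 9.594 kg (target 9.592 kg)
Mass balance on the glass: batch Σ − ignition loss = 250.0 kg (oxide target masses add up to 250.0 kg; stated basis 250.0 kg — rounding explains the deltas).
Summing the batch: Σ batch = 267.2 kg; LOI loss = Σ batch·LOI = 17.17 kg; the yield ratio, glass ÷ batch: 93.57%.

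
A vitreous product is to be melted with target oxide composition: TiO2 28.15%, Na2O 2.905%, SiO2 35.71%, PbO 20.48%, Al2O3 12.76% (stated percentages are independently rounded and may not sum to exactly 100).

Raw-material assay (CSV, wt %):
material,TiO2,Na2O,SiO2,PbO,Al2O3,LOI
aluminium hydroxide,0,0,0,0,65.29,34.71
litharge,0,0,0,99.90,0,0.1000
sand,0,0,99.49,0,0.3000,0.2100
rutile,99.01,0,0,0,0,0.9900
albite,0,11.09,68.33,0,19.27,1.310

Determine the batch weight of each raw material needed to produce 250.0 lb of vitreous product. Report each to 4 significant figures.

The intermediate values are displayed, with 4-significant-figure rounding, across the worked steps — the working math holds full float precision at all times. Each reported result takes exactly one rounding. All derived quantities, which include LOI, five oxide percentages, the yield, net glass mass, totals, are computed in full precision, as quoted within the problem or the answer, from the weighed amounts per 250.0 lb of glass.
Per-oxide target masses for 250.0 lb vitreous product:
  TiO2: 28.15% × 250.0 = 70.38 lb
  Na2O: 2.905% × 250.0 = 7.262 lb
  SiO2: 35.71% × 250.0 = 89.28 lb
  PbO: 20.48% × 250.0 = 51.20 lb
  Al2O3: 12.76% × 250.0 = 31.90 lb
Sums-versus-targets review per the reported batch figures, against the basis in use (every target is met by its sum once rounding is allowed for):
  TiO2: 71.08·0.9901 = 70.38 lb (target 70.38 lb)
  Na2O: 65.49·0.1109 = 7.263 lb (target 7.262 lb)
  SiO2: 44.76·0.9949 + 65.49·0.6833 = 89.28 lb (target 89.28 lb)
  PbO: 51.25·0.9990 = 51.20 lb (target 51.20 lb)
  Al2O3: 29.33·0.6529 + 44.76·0.003000 + 65.49·0.1927 = 31.90 lb (target 31.90 lb)
Auditing the glass mass value: total charge less LOI = 250.0 lb (oxide target masses add up to 250.0 lb; basis as stated: 250.0 lb — differing by rounding only).
Summing the batch: Σ batch = 261.9 lb; LOI loss = Σ batch·LOI = 11.89 lb; as yield: glass ÷ batch → 95.46%.

Batch per 250.0 lb vitreous product:
  aluminium hydroxide: 29.33 lb
  litharge: 51.25 lb
  sand: 44.76 lb
  rutile: 71.08 lb
  albite: 65.49 lb
Total batch = 261.9 lb; LOI loss = 11.89 lb; yield = 95.46%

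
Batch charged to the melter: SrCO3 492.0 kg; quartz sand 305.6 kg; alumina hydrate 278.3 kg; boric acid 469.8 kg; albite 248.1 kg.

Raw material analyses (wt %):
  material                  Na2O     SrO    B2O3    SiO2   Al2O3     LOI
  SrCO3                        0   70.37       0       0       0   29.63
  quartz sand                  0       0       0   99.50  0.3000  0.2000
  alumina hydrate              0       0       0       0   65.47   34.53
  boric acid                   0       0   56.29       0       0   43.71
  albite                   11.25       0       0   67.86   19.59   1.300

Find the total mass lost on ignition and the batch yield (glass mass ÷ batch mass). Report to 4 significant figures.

LOI loss = 451.1 kg; glass = 1343 kg; yield = 74.85%

Intermediates are displayed with 4-significant-figure rounding within the worked lines. Each numeric step keeps full precision all the way through; each reported value is rounded a single time. All derived quantities (the totals, yield, the five compositions, LOI, net glass mass) are rebuilt in full precision using the weight values at 1343 kg of glass, as quoted within problem or answer.
Each material's LOI contribution:
  SrCO3: 492.0 × 0.2963 = 145.8 kg
  quartz sand: 305.6 × 0.002000 = 0.6112 kg
  alumina hydrate: 278.3 × 0.3453 = 96.10 kg
  boric acid: 469.8 × 0.4371 = 205.3 kg
  albite: 248.1 × 0.01300 = 3.225 kg
Total LOI = 451.1 kg
Glass = batch − LOI = 1794 − 451.1 = 1343 kg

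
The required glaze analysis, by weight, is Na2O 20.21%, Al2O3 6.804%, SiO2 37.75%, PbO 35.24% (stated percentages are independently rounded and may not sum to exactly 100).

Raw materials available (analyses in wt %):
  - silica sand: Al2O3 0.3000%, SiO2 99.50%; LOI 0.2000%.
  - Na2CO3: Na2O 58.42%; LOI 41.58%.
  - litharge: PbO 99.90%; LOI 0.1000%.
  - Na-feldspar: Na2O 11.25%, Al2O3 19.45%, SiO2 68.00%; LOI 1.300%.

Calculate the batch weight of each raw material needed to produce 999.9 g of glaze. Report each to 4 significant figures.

Batch per 999.9 g glaze:
  silica sand: 141.8 g
  Na2CO3: 279.0 g
  litharge: 352.7 g
  Na-feldspar: 347.6 g
Total batch = 1121 g; LOI loss = 121.2 g; yield = 89.19%

Working values are shown (rounded to four significant digits) in the working. Full precision is kept all the way through; exactly one rounding goes into each reported value. The derived quantities, including LOI, yield, the four compositions, glass mass, totals, are computed using the weight values at 999.9 g of glass in full float precision as they appear in the problem or the answer.
Target masses of each oxide per 999.9 g glaze:
  Na2O: 20.21% × 999.9 = 202.1 g
  Al2O3: 6.804% × 999.9 = 68.03 g
  SiO2: 37.75% × 999.9 = 377.5 g
  PbO: 35.24% × 999.9 = 352.4 g
Balance tally, oxide-wise, using the reported weights, for the quoted basis mass (every target is met by its sum modulo rounding of the values):
  Na2O: 279.0·0.5842 + 347.6·0.1125 = 202.1 g (target 202.1 g)
  Al2O3: 141.8·0.003000 + 347.6·0.1945 = 68.03 g (target 68.03 g)
  SiO2: 141.8·0.9950 + 347.6·0.6800 = 377.5 g (target 377.5 g)
  PbO: 352.7·0.9990 = 352.3 g (target 352.4 g)
Glass-mass bookkeeping: Σ batch − LOI loss = 999.9 g (per-oxide target masses sum to 999.9 g; stated basis 999.9 g — rounding explains the deltas).
Adding the batch up: Σ batch = 1121 g; the LOI term Σ batch·LOI equals 121.2 g; yield = glass ÷ total batch = 89.19%.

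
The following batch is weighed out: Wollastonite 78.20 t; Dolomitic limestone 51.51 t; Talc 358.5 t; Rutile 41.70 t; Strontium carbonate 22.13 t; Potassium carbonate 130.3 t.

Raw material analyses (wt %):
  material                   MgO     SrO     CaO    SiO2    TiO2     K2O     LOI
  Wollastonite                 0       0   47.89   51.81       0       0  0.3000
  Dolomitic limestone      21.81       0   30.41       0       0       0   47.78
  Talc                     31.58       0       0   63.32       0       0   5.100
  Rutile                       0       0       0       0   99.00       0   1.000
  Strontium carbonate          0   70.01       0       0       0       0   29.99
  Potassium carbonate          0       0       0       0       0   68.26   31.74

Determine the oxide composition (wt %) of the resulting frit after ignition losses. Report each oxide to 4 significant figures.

Glass mass = 590.8 t (batch 682.3 − LOI 91.54).
Composition: MgO 21.06%, SrO 2.622%, CaO 8.990%, SiO2 45.28%, TiO2 6.988%, K2O 15.05%

The whole derivation maintains full precision all the way through. In-progress results appear rounded to 4 significant figures between the steps. Exactly one rounding goes into each reported value; all derived quantities are carried using the weight values for 590.8 t of glass at full float precision (the six compositions, net glass mass, LOI, totals, yield) as written in the problem or answer text.
Per-oxide mass from batch:
  MgO: 51.51·0.2181 + 358.5·0.3158 = 124.4 t
  SrO: 22.13·0.7001 = 15.49 t
  CaO: 78.20·0.4789 + 51.51·0.3041 = 53.11 t
  SiO2: 78.20·0.5181 + 358.5·0.6332 = 267.5 t
  TiO2: 41.70·0.9900 = 41.28 t
  K2O: 130.3·0.6826 = 88.94 t
LOI: 78.20·0.003000 + 51.51·0.4778 + 358.5·0.05100 + 41.70·0.01000 + 22.13·0.2999 + 130.3·0.3174 = 91.54 t
Glass = total batch minus LOI = 682.3 − 91.54 = 590.8 t (the oxide masses sum to this)
wt % = 100 × oxide mass / glass mass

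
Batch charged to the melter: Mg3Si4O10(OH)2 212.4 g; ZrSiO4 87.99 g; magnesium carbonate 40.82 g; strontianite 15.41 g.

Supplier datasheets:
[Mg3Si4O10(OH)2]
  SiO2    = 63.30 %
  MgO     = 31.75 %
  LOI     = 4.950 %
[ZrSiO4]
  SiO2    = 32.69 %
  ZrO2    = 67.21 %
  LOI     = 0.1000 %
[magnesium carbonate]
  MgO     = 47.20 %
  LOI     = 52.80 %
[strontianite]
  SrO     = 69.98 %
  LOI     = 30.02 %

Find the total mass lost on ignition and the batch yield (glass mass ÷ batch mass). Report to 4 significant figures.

LOI loss = 36.78 g; glass = 319.8 g; yield = 89.69%

All arithmetic carries full precision throughout. Values along the way are shown, rounded to four significant figures, in the printout; every reported figure takes a single rounding. The derived quantities are carried from the weighed amounts at 319.8 g of glass at full float precision (totals, the yield, glass mass, four oxide percentages, ignition loss), as written in question or answer.
Each material's LOI contribution:
  Mg3Si4O10(OH)2: 212.4 × 0.04950 = 10.51 g
  ZrSiO4: 87.99 × 0.001000 = 0.08799 g
  magnesium carbonate: 40.82 × 0.5280 = 21.55 g
  strontianite: 15.41 × 0.3002 = 4.626 g
Total LOI = 36.78 g
Glass = batch − LOI = 356.6 − 36.78 = 319.8 g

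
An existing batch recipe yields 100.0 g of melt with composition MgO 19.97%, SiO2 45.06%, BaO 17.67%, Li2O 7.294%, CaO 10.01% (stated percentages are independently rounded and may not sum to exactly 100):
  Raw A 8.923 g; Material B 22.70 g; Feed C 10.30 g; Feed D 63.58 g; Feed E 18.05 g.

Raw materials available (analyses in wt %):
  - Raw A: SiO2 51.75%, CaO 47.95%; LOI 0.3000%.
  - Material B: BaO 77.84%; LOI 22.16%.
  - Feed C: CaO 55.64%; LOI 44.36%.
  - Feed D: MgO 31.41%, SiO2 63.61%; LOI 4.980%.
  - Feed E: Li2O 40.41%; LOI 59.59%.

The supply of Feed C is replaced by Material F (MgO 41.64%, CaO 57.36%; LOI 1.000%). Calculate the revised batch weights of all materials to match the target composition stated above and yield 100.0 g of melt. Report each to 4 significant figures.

Revised batch per 100.0 g melt:
  Raw A: 15.82 g
  Material B: 22.70 g
  Material F: 4.230 g
  Feed D: 57.97 g
  Feed E: 18.05 g
Total batch = 118.8 g; LOI loss = 18.76 g

All arithmetic runs at full precision at each step; working values are printed rounded off to 4 significant digits in the working — exactly one rounding goes into every reported value; the derived quantities are computed in full float precision (yield, totals, the five compositions, LOI, net glass mass) starting from the weights at 100.0 g of glass, exactly as shown in the question or the answer.
Oxide-by-oxide targets in 100.0 g melt:
  MgO: 19.97% × 100.0 = 19.97 g
  SiO2: 45.06% × 100.0 = 45.06 g
  BaO: 17.67% × 100.0 = 17.67 g
  Li2O: 7.294% × 100.0 = 7.294 g
  CaO: 10.01% × 100.0 = 10.01 g
Per-oxide balance check given the weights on record, on the stated basis (summed amounts equal target values net of answer rounding effects):
  MgO: 4.230·0.4164 + 57.97·0.3141 = 19.97 g (target 19.97 g)
  SiO2: 15.82·0.5175 + 57.97·0.6361 = 45.06 g (target 45.06 g)
  BaO: 22.70·0.7784 = 17.67 g (target 17.67 g)
  Li2O: 18.05·0.4041 = 7.294 g (target 7.294 g)
  CaO: 15.82·0.4795 + 4.230·0.5736 = 10.01 g (target 10.01 g)
Glass-mass bookkeeping: the batch minus its LOI: 100.0 g (summing oxide targets gives 100.0 g; the stated basis being 100.0 g — any gap is answer rounding).
Batch grand total — Σ batch = 118.8 g; Σ batch·LOI gives LOI loss = 18.76 g; the yield ratio, glass ÷ batch: 84.20%.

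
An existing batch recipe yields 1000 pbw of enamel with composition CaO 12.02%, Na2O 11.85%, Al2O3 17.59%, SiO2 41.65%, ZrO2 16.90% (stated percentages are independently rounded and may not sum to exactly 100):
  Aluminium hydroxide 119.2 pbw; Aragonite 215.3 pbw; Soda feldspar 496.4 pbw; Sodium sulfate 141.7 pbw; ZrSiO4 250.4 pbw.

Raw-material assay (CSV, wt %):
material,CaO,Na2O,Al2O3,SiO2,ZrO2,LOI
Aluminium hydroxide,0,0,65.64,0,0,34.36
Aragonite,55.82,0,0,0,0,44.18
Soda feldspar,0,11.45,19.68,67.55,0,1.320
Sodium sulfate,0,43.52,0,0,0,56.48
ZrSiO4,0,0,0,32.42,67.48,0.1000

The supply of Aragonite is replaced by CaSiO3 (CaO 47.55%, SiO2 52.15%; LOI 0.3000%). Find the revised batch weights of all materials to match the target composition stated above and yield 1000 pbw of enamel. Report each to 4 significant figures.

Revised batch per 1000 pbw enamel:
  Aluminium hydroxide: 177.7 pbw
  CaSiO3: 252.8 pbw
  Soda feldspar: 301.2 pbw
  Sodium sulfate: 193.0 pbw
  ZrSiO4: 250.4 pbw
Total batch = 1175 pbw; LOI loss = 175.0 pbw

Working values appear, rounded to four significant digits, between the steps; every computation runs at exact precision in all steps. A single rounding completes every reported value; the derived quantities, which include ignition loss, the totals, five oxide percentages, yield, glass mass, are recomputed at exact precision, as quoted within the problem or the answer, starting from the weights for 1000 pbw of glass.
Per-oxide target masses for 1000 pbw enamel:
  CaO: 12.02% × 1000 = 120.2 pbw
  Na2O: 11.85% × 1000 = 118.5 pbw
  Al2O3: 17.59% × 1000 = 175.9 pbw
  SiO2: 41.65% × 1000 = 416.5 pbw
  ZrO2: 16.90% × 1000 = 169.0 pbw
Checking each oxide sum on the weights just shown, versus the basis set out (sums match the target masses given rounding of the digits):
  CaO: 252.8·0.4755 = 120.2 pbw (target 120.2 pbw)
  Na2O: 301.2·0.1145 + 193.0·0.4352 = 118.5 pbw (target 118.5 pbw)
  Al2O3: 177.7·0.6564 + 301.2·0.1968 = 175.9 pbw (target 175.9 pbw)
  SiO2: 252.8·0.5215 + 301.2·0.6755 + 250.4·0.3242 = 416.5 pbw (target 416.5 pbw)
  ZrO2: 250.4·0.6748 = 169.0 pbw (target 169.0 pbw)
The glass-mass cross-check: total charge less LOI = 1000 pbw (the targets, summed, come to 1000 pbw; versus the stated basis of 1000 pbw — a pure rounding effect).
Total batch = Σ batch = 1175 pbw; Σ batch·LOI gives LOI loss = 175.0 pbw; yield = glass ÷ total batch = 85.10%.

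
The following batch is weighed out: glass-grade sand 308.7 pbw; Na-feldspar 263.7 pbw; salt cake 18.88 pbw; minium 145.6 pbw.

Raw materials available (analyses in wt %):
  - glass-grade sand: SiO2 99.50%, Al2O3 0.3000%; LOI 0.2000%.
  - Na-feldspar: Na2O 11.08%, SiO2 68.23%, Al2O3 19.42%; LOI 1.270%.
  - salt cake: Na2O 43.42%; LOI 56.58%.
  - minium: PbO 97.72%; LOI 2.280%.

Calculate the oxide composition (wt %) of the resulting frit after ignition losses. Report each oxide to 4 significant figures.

Glass mass = 718.9 pbw (batch 736.9 − LOI 17.97).
Composition: PbO 19.79%, Na2O 5.204%, SiO2 67.75%, Al2O3 7.252%

The intermediate values are printed, with 4-significant-figure rounding, on the page — the working math holds exact precision through the solve — exactly one rounding is applied to each reported value; derived quantities (ignition loss, the totals, four oxide percentages, yield, net glass mass) are computed using the weight values on 718.9 pbw of glass at exact precision as written in the question or the answer.
Oxide-by-oxide delivered mass:
  PbO: 145.6·0.9772 = 142.3 pbw
  Na2O: 263.7·0.1108 + 18.88·0.4342 = 37.42 pbw
  SiO2: 308.7·0.9950 + 263.7·0.6823 = 487.1 pbw
  Al2O3: 308.7·0.003000 + 263.7·0.1942 = 52.14 pbw
LOI: 308.7·0.002000 + 263.7·0.01270 + 18.88·0.5658 + 145.6·0.02280 = 17.97 pbw
Net of LOI, the glass mass = 736.9 − 17.97 = 718.9 pbw (matching Σ of the oxides)
each oxide over glass, ×100, is wt %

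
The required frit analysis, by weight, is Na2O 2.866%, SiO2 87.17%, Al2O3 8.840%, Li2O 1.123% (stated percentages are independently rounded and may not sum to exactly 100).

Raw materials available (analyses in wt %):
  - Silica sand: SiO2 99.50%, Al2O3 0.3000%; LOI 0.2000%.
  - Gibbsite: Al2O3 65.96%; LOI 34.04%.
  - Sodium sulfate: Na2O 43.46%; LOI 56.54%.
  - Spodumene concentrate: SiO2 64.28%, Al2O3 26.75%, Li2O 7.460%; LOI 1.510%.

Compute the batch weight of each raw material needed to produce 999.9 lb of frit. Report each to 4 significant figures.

Batch per 999.9 lb frit:
  Silica sand: 778.8 lb
  Gibbsite: 69.42 lb
  Sodium sulfate: 65.94 lb
  Spodumene concentrate: 150.5 lb
Total batch = 1065 lb; LOI loss = 64.74 lb; yield = 93.92%

Intermediates appear, with 4-significant-figure rounding, in the working — the whole derivation keeps full precision at all times — each reported figure is rounded once only. All derived quantities, which include four oxide percentages, totals, the yield, ignition loss, net glass mass, are carried at full precision, as they appear in the question or the answer, from the batch weights at 999.9 lb of glass.
Oxide mass targets, per 999.9 lb frit:
  Na2O: 2.866% × 999.9 = 28.66 lb
  SiO2: 87.17% × 999.9 = 871.6 lb
  Al2O3: 8.840% × 999.9 = 88.39 lb
  Li2O: 1.123% × 999.9 = 11.23 lb
Per-oxide balance check applying the batch weights above, per the basis as stated (each sum matches its target mass inside rounding margins):
  Na2O: 65.94·0.4346 = 28.66 lb (target 28.66 lb)
  SiO2: 778.8·0.9950 + 150.5·0.6428 = 871.6 lb (target 871.6 lb)
  Al2O3: 778.8·0.003000 + 69.42·0.6596 + 150.5·0.2675 = 88.38 lb (target 88.39 lb)
  Li2O: 150.5·0.07460 = 11.23 lb (target 11.23 lb)
Glass mass check: total charge less LOI = 999.9 lb (oxide target masses add up to 999.9 lb; versus the stated basis of 999.9 lb — deltas are rounding alone).
Total batch = Σ batch = 1065 lb; loss to ignition Σ batch·LOI = 64.74 lb; glass ÷ batch gives a yield of 93.92%.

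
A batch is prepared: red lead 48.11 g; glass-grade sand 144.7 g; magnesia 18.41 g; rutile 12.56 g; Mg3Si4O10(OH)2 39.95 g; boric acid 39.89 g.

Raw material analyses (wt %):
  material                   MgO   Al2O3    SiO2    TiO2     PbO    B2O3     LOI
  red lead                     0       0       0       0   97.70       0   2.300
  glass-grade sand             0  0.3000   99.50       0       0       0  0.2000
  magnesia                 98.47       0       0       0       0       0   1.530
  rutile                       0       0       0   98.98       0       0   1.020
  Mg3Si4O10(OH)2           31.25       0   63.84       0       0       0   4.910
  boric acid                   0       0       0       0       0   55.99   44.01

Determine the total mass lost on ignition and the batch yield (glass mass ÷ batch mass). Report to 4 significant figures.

LOI loss = 21.32 g; glass = 282.3 g; yield = 92.98%

Intermediates are printed with 4-significant-digit rounding in the printout; the whole derivation keeps full precision throughout — each reported figure includes exactly one rounding; all derived quantities, including glass mass, ignition loss, totals, the six compositions, yield, are recomputed using the weight values per 282.3 g of glass at full float precision, as written in the problem or the answer.
Material-by-material LOI:
  red lead: 48.11 × 0.02300 = 1.107 g
  glass-grade sand: 144.7 × 0.002000 = 0.2894 g
  magnesia: 18.41 × 0.01530 = 0.2817 g
  rutile: 12.56 × 0.01020 = 0.1281 g
  Mg3Si4O10(OH)2: 39.95 × 0.04910 = 1.962 g
  boric acid: 39.89 × 0.4401 = 17.56 g
Total LOI = 21.32 g
Glass = batch − LOI = 303.6 − 21.32 = 282.3 g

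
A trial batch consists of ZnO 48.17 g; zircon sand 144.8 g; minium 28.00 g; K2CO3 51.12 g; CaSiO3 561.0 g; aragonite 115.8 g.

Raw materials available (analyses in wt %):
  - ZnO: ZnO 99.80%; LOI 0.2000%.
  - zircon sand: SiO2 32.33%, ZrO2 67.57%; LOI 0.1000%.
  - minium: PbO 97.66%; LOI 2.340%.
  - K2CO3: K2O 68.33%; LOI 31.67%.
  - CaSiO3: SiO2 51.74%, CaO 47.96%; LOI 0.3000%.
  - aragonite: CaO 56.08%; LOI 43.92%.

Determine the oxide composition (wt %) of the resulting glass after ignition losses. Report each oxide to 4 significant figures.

Glass mass = 879.3 g (batch 948.9 − LOI 69.63).
Composition: PbO 3.110%, K2O 3.973%, SiO2 38.34%, CaO 37.99%, ZrO2 11.13%, ZnO 5.468%

Each numeric step holds full float precision at all times — mid-chain values are displayed rounded to 4 significant digits when written out — a single rounding produces each reported result — the derived quantities are rebuilt in exact precision (the six compositions, the totals, LOI, net glass mass, yield) from the weighed amounts for 879.3 g of glass as written in the problem or answer text.
Oxide-by-oxide delivered mass:
  PbO: 28.00·0.9766 = 27.34 g
  K2O: 51.12·0.6833 = 34.93 g
  SiO2: 144.8·0.3233 + 561.0·0.5174 = 337.1 g
  CaO: 561.0·0.4796 + 115.8·0.5608 = 334.0 g
  ZrO2: 144.8·0.6757 = 97.84 g
  ZnO: 48.17·0.9980 = 48.07 g
LOI: 48.17·0.002000 + 144.8·0.001000 + 28.00·0.02340 + 51.12·0.3167 + 561.0·0.003000 + 115.8·0.4392 = 69.63 g
Glass = total batch minus LOI = 948.9 − 69.63 = 879.3 g (matching Σ of the oxides)
wt % = 100 × oxide mass / glass mass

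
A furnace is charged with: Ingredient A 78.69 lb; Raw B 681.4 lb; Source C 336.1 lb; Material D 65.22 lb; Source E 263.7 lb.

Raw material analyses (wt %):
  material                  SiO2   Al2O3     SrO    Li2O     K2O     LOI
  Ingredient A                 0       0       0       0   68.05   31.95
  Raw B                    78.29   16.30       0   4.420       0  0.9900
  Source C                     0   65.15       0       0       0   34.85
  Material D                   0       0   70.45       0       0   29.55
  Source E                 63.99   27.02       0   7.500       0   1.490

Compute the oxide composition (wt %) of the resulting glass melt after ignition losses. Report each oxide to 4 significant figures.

In-progress results are displayed (rounded to four significant figures) as written; the whole derivation maintains full float precision at each step. A single rounding yields every reported figure. All derived quantities (yield, totals, ignition loss, net glass mass, five oxide percentages) are computed from the weighed amounts per 1253 lb of glass in full precision, as quoted within either problem or answer.
Oxide masses out of the charge:
  SiO2: 681.4·0.7829 + 263.7·0.6399 = 702.2 lb
  Al2O3: 681.4·0.1630 + 336.1·0.6515 + 263.7·0.2702 = 401.3 lb
  SrO: 65.22·0.7045 = 45.95 lb
  Li2O: 681.4·0.04420 + 263.7·0.07500 = 49.90 lb
  K2O: 78.69·0.6805 = 53.55 lb
LOI: 78.69·0.3195 + 681.4·0.009900 + 336.1·0.3485 + 65.22·0.2955 + 263.7·0.01490 = 172.2 lb
Glass mass = batch − LOI = 1425 − 172.2 = 1253 lb (= the summed oxide contributions)
each wt % is 100 × oxide ÷ glass

Glass mass = 1253 lb (batch 1425 − LOI 172.2).
Composition: SiO2 56.05%, Al2O3 32.03%, SrO 3.667%, Li2O 3.982%, K2O 4.274%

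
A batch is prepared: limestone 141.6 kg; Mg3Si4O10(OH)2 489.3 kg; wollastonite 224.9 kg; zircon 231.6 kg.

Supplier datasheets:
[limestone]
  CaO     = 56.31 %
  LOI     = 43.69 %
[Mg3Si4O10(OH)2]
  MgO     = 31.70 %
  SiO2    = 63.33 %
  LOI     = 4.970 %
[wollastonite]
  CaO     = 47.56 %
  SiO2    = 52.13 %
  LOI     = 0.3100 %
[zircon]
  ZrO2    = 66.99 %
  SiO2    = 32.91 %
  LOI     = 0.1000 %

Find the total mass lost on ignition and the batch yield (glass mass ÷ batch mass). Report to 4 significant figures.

Intermediates are rounded to four significant figures wherever printed — all internal work carries full precision through the solve — each reported number takes just one rounding; all derived quantities (the four compositions, totals, net glass mass, the yield, LOI) are recomputed at full precision from the weighed amounts per 1000 kg of glass, as quoted within question or answer.
Loss on ignition, line by line:
  limestone: 141.6 × 0.4369 = 61.87 kg
  Mg3Si4O10(OH)2: 489.3 × 0.04970 = 24.32 kg
  wollastonite: 224.9 × 0.003100 = 0.6972 kg
  zircon: 231.6 × 0.001000 = 0.2316 kg
Total LOI = 87.11 kg
Glass = batch − LOI = 1087 − 87.11 = 1000 kg

LOI loss = 87.11 kg; glass = 1000 kg; yield = 91.99%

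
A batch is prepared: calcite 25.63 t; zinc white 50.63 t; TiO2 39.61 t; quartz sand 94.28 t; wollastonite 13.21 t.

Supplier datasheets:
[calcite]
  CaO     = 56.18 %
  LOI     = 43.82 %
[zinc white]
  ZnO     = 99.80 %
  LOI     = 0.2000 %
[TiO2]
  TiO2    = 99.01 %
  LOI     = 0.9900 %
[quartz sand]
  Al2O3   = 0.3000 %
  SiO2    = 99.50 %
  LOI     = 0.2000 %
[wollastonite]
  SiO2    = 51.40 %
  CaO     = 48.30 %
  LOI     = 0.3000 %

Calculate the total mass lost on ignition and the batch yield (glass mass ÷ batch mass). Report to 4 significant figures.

LOI loss = 11.95 t; glass = 211.4 t; yield = 94.65%

Rounding to 4 significant figures governs each working value as printed; the working math runs at full float precision from first step to last. A single rounding produces every reported value — the derived quantities are recomputed starting from the weights at 211.4 t of glass at full precision (the five compositions, glass mass, ignition loss, yield, the totals) exactly as shown in the problem or the answer.
Ignition loss by material:
  calcite: 25.63 × 0.4382 = 11.23 t
  zinc white: 50.63 × 0.002000 = 0.1013 t
  TiO2: 39.61 × 0.009900 = 0.3921 t
  quartz sand: 94.28 × 0.002000 = 0.1886 t
  wollastonite: 13.21 × 0.003000 = 0.03963 t
Total LOI = 11.95 t
Glass = batch − LOI = 223.4 − 11.95 = 211.4 t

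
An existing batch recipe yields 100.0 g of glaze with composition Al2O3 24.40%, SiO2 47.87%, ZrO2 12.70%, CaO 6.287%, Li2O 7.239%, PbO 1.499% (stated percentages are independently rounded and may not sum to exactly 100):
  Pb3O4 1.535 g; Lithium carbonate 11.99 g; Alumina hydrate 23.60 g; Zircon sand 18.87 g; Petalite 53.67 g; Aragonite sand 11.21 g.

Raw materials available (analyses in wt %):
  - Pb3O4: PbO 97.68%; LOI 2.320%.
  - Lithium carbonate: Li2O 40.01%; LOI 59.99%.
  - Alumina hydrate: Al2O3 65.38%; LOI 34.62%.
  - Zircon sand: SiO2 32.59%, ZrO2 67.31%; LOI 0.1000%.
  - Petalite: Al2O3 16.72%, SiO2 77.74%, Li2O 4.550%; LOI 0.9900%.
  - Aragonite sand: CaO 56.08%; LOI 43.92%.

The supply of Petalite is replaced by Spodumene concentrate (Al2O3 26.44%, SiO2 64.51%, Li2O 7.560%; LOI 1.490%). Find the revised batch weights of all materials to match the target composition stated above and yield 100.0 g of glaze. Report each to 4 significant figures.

Rounding to four significant digits applies to each mid-chain value as printed — the working math carries exact precision in every operation — each reported figure takes just one rounding — derived quantities are rebuilt in full float precision (six oxide percentages, LOI, yield, glass mass, the totals) from the weighed amounts on 100.0 g of glass, exactly as shown in the problem or the answer.
The oxide mass targets at 100.0 g glaze:
  Al2O3: 24.40% × 100.0 = 24.40 g
  SiO2: 47.87% × 100.0 = 47.87 g
  ZrO2: 12.70% × 100.0 = 12.70 g
  CaO: 6.287% × 100.0 = 6.287 g
  Li2O: 7.239% × 100.0 = 7.239 g
  PbO: 1.499% × 100.0 = 1.499 g
Verifying the oxide balance given the weights on record, for the quoted basis mass (each sum matches its target mass exact up to rounding of places):
  Al2O3: 11.17·0.6538 + 64.67·0.2644 = 24.40 g (target 24.40 g)
  SiO2: 18.87·0.3259 + 64.67·0.6451 = 47.87 g (target 47.87 g)
  ZrO2: 18.87·0.6731 = 12.70 g (target 12.70 g)
  CaO: 11.21·0.5608 = 6.287 g (target 6.287 g)
  Li2O: 5.873·0.4001 + 64.67·0.07560 = 7.239 g (target 7.239 g)
  PbO: 1.535·0.9768 = 1.499 g (target 1.499 g)
Auditing the glass mass value: the batch minus its LOI: 100.0 g (the Σ of target masses is 100.0 g; with the basis standing at 100.0 g — deltas are rounding alone).
Adding the batch up: Σ batch = 113.3 g; Σ batch·LOI gives LOI loss = 13.33 g; yield = glass ÷ total batch = 88.24%.

Revised batch per 100.0 g glaze:
  Pb3O4: 1.535 g
  Lithium carbonate: 5.873 g
  Alumina hydrate: 11.17 g
  Zircon sand: 18.87 g
  Spodumene concentrate: 64.67 g
  Aragonite sand: 11.21 g
Total batch = 113.3 g; LOI loss = 13.33 g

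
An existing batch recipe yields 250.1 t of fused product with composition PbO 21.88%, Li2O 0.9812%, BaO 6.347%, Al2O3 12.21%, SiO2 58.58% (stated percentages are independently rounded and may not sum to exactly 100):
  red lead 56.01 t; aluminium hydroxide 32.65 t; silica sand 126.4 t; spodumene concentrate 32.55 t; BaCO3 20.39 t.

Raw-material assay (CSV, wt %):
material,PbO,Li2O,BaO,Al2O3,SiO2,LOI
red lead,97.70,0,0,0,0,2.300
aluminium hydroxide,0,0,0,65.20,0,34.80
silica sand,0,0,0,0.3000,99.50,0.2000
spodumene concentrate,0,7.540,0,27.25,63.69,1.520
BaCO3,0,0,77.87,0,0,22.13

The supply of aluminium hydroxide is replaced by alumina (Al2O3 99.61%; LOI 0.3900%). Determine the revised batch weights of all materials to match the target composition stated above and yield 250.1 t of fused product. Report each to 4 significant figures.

Every computation maintains full precision from start to finish. Values along the way are displayed rounded off to 4 significant digits in the printout. Every reported result is rounded a single time. The derived quantities, including net glass mass, the yield, ignition loss, the totals, the five compositions, are re-derived from the batch weights for 250.1 t of glass in full precision, as written in either problem or answer.
The oxide mass targets at 250.1 t fused product:
  PbO: 21.88% × 250.1 = 54.72 t
  Li2O: 0.9812% × 250.1 = 2.454 t
  BaO: 6.347% × 250.1 = 15.87 t
  Al2O3: 12.21% × 250.1 = 30.54 t
  SiO2: 58.58% × 250.1 = 146.5 t
Balance tally, oxide-wise, on the weights just shown, on the stated basis (every target is met by its sum up to rounding of the answer):
  PbO: 56.01·0.9770 = 54.72 t (target 54.72 t)
  Li2O: 32.55·0.07540 = 2.454 t (target 2.454 t)
  BaO: 20.39·0.7787 = 15.88 t (target 15.87 t)
  Al2O3: 21.37·0.9961 + 126.4·0.003000 + 32.55·0.2725 = 30.54 t (target 30.54 t)
  SiO2: 126.4·0.9950 + 32.55·0.6369 = 146.5 t (target 146.5 t)
Glass-mass bookkeeping: batch Σ − ignition loss = 250.1 t (summing oxide targets gives 250.1 t; with the basis standing at 250.1 t — rounding explains the deltas).
Summing the batch: Σ batch = 256.7 t; ignition loss, Σ(batch × LOI) = 6.631 t; yield: glass divided by total = 97.42%.

Revised batch per 250.1 t fused product:
  red lead: 56.01 t
  alumina: 21.37 t
  silica sand: 126.4 t
  spodumene concentrate: 32.55 t
  BaCO3: 20.39 t
Total batch = 256.7 t; LOI loss = 6.631 t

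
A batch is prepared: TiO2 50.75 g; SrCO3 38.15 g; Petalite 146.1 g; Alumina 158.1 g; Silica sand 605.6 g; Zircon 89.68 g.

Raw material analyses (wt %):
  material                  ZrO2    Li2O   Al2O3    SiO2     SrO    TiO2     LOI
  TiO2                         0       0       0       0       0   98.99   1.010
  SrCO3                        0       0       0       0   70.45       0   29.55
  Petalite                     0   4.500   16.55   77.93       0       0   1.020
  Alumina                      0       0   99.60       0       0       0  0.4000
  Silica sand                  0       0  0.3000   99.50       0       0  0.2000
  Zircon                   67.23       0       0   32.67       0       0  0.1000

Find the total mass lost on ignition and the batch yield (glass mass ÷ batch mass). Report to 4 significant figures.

LOI loss = 15.21 g; glass = 1073 g; yield = 98.60%

Every computation keeps full precision at all times — rounding to 4 significant figures applies to every in-between result as printed. Exactly one rounding goes into each reported value — all derived quantities are re-derived in full precision (ignition loss, yield, the six compositions, the totals, net glass mass) from the weighed amounts on 1073 g of glass, as they appear in the problem or answer text.
Material-by-material LOI:
  TiO2: 50.75 × 0.01010 = 0.5126 g
  SrCO3: 38.15 × 0.2955 = 11.27 g
  Petalite: 146.1 × 0.01020 = 1.490 g
  Alumina: 158.1 × 0.004000 = 0.6324 g
  Silica sand: 605.6 × 0.002000 = 1.211 g
  Zircon: 89.68 × 0.001000 = 0.08968 g
Total LOI = 15.21 g
Glass = batch − LOI = 1088 − 15.21 = 1073 g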